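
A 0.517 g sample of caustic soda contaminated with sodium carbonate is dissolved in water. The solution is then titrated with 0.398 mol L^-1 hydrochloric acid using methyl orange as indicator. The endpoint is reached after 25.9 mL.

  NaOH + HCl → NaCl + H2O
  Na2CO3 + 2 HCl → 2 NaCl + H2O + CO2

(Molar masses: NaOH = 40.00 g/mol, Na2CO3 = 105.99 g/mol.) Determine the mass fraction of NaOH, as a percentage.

n(HCl) = 0.0259 × 0.398 = 0.0103 mol
Let x = n(NaOH), y = n(Na2CO3).
Titrant: 1x + 2y = 0.0103;  mass: 40.00x + 105.99y = 0.517
Solving, x = 2.25 × 10^-3 mol, y = 4.03 × 10^-3 mol
mass of NaOH = 2.25 × 10^-3 × 40.00 = 0.0901 g
% NaOH = 0.0901 / 0.517 × 100 = 17.4 %

17.4 %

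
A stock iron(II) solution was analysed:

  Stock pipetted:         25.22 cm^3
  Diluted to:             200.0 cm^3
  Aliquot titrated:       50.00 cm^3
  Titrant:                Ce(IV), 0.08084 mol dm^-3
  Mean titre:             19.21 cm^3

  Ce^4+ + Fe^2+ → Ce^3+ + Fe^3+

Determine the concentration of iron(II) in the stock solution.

0.2463 mol/L

n(Ce4+) = 0.01921 × 0.08084 = 1.553 × 10^-3 mol
n(Fe2+) in the aliquot = 1.553 × 10^-3 mol (1:1 ratio)
[Fe2+]_dilute = 1.553 × 10^-3 / 0.05000 = 0.03106 mol/L
Dilution factor = 200.0 / 25.22 = 7.930
[Fe2+]_stock = 0.03106 × 7.930 = 0.2463 mol/L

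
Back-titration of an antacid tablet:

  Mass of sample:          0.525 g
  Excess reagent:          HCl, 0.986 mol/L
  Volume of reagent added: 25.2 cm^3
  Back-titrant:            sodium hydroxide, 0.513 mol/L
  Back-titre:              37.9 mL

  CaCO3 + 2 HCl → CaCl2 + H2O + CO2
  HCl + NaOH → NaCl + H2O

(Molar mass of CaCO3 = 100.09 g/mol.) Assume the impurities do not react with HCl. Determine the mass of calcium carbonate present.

n(HCl) added = 0.0252 × 0.986 = 0.0248 mol
n(NaOH) used in back-titration = 0.0379 × 0.513 = 0.0194 mol
n(HCl) left over = 0.0194 mol (1:1 ratio)
n(HCl) consumed by analyte = 0.0248 − 0.0194 = 5.40 × 10^-3 mol
From the 1:2 ratio, n(CaCO3) = 1/2 × 5.40 × 10^-3 = 2.70 × 10^-3 mol
mass of CaCO3 = 2.70 × 10^-3 × 100.09 = 0.270 g

0.270 g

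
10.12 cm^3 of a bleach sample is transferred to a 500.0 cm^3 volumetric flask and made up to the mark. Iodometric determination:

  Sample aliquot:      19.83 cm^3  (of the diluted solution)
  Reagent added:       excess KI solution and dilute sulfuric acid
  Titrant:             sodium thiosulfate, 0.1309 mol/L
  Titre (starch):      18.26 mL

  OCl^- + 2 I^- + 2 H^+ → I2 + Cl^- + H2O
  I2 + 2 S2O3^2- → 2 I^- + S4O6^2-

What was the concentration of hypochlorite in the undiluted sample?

n(S2O3^2-) = 0.01826 × 0.1309 = 2.390 × 10^-3 mol
n(I2) = n(S2O3^2-)/2 = 1.195 × 10^-3 mol
n(OCl^-) in the aliquot = 1.195 × 10^-3 mol (1:1 ratio)
[OCl^-]_dilute = 1.195 × 10^-3 / 0.01983 = 0.06027 mol/L
[OCl^-]_original = 0.06027 × 500.0/10.12 = 2.978 mol/L

2.978 mol/L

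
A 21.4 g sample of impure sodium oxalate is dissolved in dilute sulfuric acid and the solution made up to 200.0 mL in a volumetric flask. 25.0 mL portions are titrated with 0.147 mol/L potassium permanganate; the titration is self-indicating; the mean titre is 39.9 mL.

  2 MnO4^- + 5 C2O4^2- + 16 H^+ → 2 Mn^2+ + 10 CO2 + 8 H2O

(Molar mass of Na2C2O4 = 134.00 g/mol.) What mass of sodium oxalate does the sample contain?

15.7 g

n(KMnO4) per titration = 0.0399 × 0.147 = 5.87 × 10^-3 mol
From the 5:2 ratio, n(Na2C2O4) in each aliquot = 5/2 × 5.87 × 10^-3 = 0.0147 mol
n(Na2C2O4) in the whole flask = 0.0147 × 200.0/25.0 = 0.117 mol
mass of Na2C2O4 = 0.117 × 134.00 = 15.7 g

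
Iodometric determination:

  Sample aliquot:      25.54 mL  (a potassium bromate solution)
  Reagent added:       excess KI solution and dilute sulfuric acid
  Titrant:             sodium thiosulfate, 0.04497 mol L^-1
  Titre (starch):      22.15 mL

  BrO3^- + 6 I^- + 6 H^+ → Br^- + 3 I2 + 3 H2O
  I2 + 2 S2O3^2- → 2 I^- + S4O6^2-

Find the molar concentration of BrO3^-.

0.006500 mol/L

n(S2O3^2-) = 0.02215 × 0.04497 = 9.961 × 10^-4 mol
n(I2) = n(S2O3^2-)/2 = 4.980 × 10^-4 mol
From the 1:3 ratio, n(BrO3^-) in the aliquot = 1/3 × 4.980 × 10^-4 = 1.660 × 10^-4 mol
[BrO3^-] = 1.660 × 10^-4 / 0.02554 = 0.006500 mol/L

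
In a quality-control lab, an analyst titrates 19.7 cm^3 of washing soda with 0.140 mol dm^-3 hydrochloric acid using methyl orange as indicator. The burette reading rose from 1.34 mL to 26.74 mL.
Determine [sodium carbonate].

0.0903 mol/L

Na2CO3 + 2 HCl → 2 NaCl + H2O + CO2
n(HCl) = 0.0254 L × 0.140 mol/L = 3.56 × 10^-3 mol
From the 1:2 mole ratio, n(Na2CO3) = 1/2 × 3.56 × 10^-3 = 1.78 × 10^-3 mol
[Na2CO3] = 1.78 × 10^-3 mol / 0.0197 L = 0.0903 mol/L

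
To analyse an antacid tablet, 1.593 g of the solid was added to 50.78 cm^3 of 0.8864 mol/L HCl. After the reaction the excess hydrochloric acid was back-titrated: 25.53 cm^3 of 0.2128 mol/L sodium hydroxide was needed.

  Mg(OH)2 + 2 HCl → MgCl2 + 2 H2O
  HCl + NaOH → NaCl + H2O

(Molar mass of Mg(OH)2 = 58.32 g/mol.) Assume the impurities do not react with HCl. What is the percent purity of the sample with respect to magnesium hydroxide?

72.45 %

n(HCl) added = 0.05078 × 0.8864 = 0.04501 mol
n(NaOH) used in back-titration = 0.02553 × 0.2128 = 5.433 × 10^-3 mol
n(HCl) left over = 5.433 × 10^-3 mol (1:1 ratio)
n(HCl) consumed by analyte = 0.04501 − 5.433 × 10^-3 = 0.03958 mol
From the 1:2 ratio, n(Mg(OH)2) = 1/2 × 0.03958 = 0.01979 mol
mass of Mg(OH)2 = 0.01979 × 58.32 = 1.154 g
% Mg(OH)2 = 1.154 / 1.593 × 100 = 72.45 %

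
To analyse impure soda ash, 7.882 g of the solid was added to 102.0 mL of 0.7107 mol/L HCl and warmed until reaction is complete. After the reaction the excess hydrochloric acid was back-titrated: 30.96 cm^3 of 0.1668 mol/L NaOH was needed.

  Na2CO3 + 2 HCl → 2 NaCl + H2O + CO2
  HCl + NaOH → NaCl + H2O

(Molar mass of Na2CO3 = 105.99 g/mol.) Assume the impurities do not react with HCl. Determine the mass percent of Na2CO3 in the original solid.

n(HCl) added = 0.1020 × 0.7107 = 0.07249 mol
n(NaOH) used in back-titration = 0.03096 × 0.1668 = 5.164 × 10^-3 mol
n(HCl) left over = 5.164 × 10^-3 mol (1:1 ratio)
n(HCl) consumed by analyte = 0.07249 − 5.164 × 10^-3 = 0.06733 mol
From the 1:2 ratio, n(Na2CO3) = 1/2 × 0.06733 = 0.03366 mol
mass of Na2CO3 = 0.03366 × 105.99 = 3.568 g
% Na2CO3 = 3.568 / 7.882 × 100 = 45.27 %

45.27 %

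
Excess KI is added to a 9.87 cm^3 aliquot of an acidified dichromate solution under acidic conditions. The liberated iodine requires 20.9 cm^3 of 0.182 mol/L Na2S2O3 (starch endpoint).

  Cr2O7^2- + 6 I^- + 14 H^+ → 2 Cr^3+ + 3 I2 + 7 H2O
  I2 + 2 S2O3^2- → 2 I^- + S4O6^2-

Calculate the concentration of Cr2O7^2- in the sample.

0.0642 mol/L

n(S2O3^2-) = 0.0209 × 0.182 = 3.80 × 10^-3 mol
n(I2) = n(S2O3^2-)/2 = 1.90 × 10^-3 mol
From the 1:3 ratio, n(Cr2O7^2-) in the aliquot = 1/3 × 1.90 × 10^-3 = 6.34 × 10^-4 mol
[Cr2O7^2-] = 6.34 × 10^-4 / 0.00987 = 0.0642 mol/L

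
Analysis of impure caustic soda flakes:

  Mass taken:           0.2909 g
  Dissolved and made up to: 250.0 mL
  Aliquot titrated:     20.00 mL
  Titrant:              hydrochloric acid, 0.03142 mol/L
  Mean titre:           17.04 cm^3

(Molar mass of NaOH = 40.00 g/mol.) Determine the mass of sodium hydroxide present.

NaOH + HCl → NaCl + H2O
n(HCl) per titration = 0.01704 × 0.03142 = 5.354 × 10^-4 mol
n(NaOH) in each aliquot = 5.354 × 10^-4 mol (1:1 ratio)
n(NaOH) in the whole flask = 5.354 × 10^-4 × 250.0/20.00 = 6.692 × 10^-3 mol
mass of NaOH = 6.692 × 10^-3 × 40.00 = 0.2677 g

0.2677 g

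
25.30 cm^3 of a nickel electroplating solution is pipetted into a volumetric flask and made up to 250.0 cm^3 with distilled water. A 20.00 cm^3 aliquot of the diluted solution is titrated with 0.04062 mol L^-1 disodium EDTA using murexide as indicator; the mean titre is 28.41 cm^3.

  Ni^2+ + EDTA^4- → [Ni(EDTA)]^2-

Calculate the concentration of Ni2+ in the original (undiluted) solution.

0.5702 mol/L

n(EDTA) = 0.02841 × 0.04062 = 1.154 × 10^-3 mol
n(Ni2+) in the aliquot = 1.154 × 10^-3 mol (1:1 ratio)
[Ni2+]_dilute = 1.154 × 10^-3 / 0.02000 = 0.05770 mol/L
Dilution factor = 250.0 / 25.30 = 9.881
[Ni2+]_stock = 0.05770 × 9.881 = 0.5702 mol/L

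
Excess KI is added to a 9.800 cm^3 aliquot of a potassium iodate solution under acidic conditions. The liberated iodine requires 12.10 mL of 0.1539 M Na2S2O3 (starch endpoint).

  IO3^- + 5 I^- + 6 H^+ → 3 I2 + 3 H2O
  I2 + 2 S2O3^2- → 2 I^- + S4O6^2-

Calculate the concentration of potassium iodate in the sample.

0.03167 M

n(S2O3^2-) = 0.01210 × 0.1539 = 1.862 × 10^-3 mol
n(I2) = n(S2O3^2-)/2 = 9.311 × 10^-4 mol
From the 1:3 ratio, n(IO3^-) in the aliquot = 1/3 × 9.311 × 10^-4 = 3.104 × 10^-4 mol
[IO3^-] = 3.104 × 10^-4 / 0.009800 = 0.03167 mol/L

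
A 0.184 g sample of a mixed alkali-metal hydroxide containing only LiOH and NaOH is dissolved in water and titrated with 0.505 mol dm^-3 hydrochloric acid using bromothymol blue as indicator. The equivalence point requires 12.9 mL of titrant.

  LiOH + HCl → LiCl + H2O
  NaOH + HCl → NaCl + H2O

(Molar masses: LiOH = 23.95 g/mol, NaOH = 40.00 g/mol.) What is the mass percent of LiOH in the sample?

n(HCl) = 0.0129 × 0.505 = 6.51 × 10^-3 mol
Let x = n(LiOH), y = n(NaOH).
Titrant: 1x + 1y = 6.51 × 10^-3;  mass: 23.95x + 40.00y = 0.184
Solving, x = 4.77 × 10^-3 mol, y = 1.74 × 10^-3 mol
mass of LiOH = 4.77 × 10^-3 × 23.95 = 0.114 g
% LiOH = 0.114 / 0.184 × 100 = 62.1 %

62.1 %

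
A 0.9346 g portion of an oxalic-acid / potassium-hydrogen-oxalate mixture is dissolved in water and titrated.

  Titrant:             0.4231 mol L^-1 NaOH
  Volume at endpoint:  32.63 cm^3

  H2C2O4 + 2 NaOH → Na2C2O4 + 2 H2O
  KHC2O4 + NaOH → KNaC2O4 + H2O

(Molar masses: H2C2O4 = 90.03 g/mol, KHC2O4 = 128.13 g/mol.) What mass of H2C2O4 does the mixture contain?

0.4519 g

n(NaOH) = 0.03263 × 0.4231 = 0.01381 mol
Let x = n(H2C2O4), y = n(KHC2O4).
Titrant: 2x + 1y = 0.01381;  mass: 90.03x + 128.13y = 0.9346
Solving, x = 5.019 × 10^-3 mol, y = 3.767 × 10^-3 mol
mass of H2C2O4 = 5.019 × 10^-3 × 90.03 = 0.4519 g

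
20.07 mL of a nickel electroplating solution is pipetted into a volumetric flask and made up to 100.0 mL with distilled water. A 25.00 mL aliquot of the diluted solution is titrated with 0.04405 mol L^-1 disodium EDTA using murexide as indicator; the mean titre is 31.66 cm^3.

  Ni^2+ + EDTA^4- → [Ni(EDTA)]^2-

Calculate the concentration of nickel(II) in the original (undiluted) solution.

0.2780 mol/L

n(EDTA) = 0.03166 × 0.04405 = 1.395 × 10^-3 mol
n(Ni2+) in the aliquot = 1.395 × 10^-3 mol (1:1 ratio)
[Ni2+]_dilute = 1.395 × 10^-3 / 0.02500 = 0.05578 mol/L
Dilution factor = 100.0 / 20.07 = 4.983
[Ni2+]_stock = 0.05578 × 4.983 = 0.2780 mol/L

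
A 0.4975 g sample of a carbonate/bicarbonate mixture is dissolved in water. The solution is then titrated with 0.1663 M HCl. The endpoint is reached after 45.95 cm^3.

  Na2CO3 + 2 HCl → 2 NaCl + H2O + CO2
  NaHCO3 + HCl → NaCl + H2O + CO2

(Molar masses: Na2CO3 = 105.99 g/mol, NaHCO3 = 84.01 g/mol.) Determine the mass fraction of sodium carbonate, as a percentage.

n(HCl) = 0.04595 × 0.1663 = 7.641 × 10^-3 mol
Let x = n(Na2CO3), y = n(NaHCO3).
Titrant: 2x + 1y = 7.641 × 10^-3;  mass: 105.99x + 84.01y = 0.4975
Solving, x = 2.329 × 10^-3 mol, y = 2.984 × 10^-3 mol
mass of Na2CO3 = 2.329 × 10^-3 × 105.99 = 0.2468 g
% Na2CO3 = 0.2468 / 0.4975 × 100 = 49.62 %

49.62 %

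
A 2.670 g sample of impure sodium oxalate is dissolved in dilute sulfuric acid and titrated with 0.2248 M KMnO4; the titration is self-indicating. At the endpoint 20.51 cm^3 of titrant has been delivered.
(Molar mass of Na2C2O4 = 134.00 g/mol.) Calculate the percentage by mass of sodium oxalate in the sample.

2 MnO4^- + 5 C2O4^2- + 16 H^+ → 2 Mn^2+ + 10 CO2 + 8 H2O
n(KMnO4) = 0.02051 L × 0.2248 mol/L = 4.611 × 10^-3 mol
From the 5:2 ratio, n(Na2C2O4) = 5/2 × 4.611 × 10^-3 = 0.01153 mol
mass of Na2C2O4 = 0.01153 × 134.00 g/mol = 1.545 g
% Na2C2O4 = 1.545 / 2.670 × 100 = 57.85 %

57.85 %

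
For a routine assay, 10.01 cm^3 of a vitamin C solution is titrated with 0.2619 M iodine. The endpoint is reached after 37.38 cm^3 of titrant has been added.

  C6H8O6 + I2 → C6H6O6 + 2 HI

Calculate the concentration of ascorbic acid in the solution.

n(I2) = 0.03738 L × 0.2619 mol/L = 9.790 × 10^-3 mol
n(C6H8O6) = 9.790 × 10^-3 mol (1:1 mole ratio)
[C6H8O6] = 9.790 × 10^-3 mol / 0.01001 L = 0.9780 mol/L

0.9780 M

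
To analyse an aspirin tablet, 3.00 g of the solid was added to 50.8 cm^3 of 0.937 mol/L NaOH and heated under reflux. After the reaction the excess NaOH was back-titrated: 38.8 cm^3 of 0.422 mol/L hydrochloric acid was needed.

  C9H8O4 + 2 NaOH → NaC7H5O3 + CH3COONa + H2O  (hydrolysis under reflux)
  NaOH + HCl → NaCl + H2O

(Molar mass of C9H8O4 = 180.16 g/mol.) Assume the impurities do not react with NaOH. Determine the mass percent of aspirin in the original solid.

n(NaOH) added = 0.0508 × 0.937 = 0.0476 mol
n(HCl) used in back-titration = 0.0388 × 0.422 = 0.0164 mol
n(NaOH) left over = 0.0164 mol (1:1 ratio)
n(NaOH) consumed by analyte = 0.0476 − 0.0164 = 0.0312 mol
From the 1:2 ratio, n(C9H8O4) = 1/2 × 0.0312 = 0.0156 mol
mass of C9H8O4 = 0.0156 × 180.16 = 2.81 g
% C9H8O4 = 2.81 / 3.00 × 100 = 93.8 %

93.8 %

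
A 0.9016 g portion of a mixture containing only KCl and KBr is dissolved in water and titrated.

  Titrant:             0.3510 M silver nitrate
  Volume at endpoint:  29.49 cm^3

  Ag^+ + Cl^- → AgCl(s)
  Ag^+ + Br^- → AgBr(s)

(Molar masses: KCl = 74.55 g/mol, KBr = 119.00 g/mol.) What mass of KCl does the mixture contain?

n(AgNO3) = 0.02949 × 0.3510 = 0.01035 mol
Let x = n(KCl), y = n(KBr).
Titrant: 1x + 1y = 0.01035;  mass: 74.55x + 119.00y = 0.9016
Solving, x = 7.428 × 10^-3 mol, y = 2.923 × 10^-3 mol
mass of KCl = 7.428 × 10^-3 × 74.55 = 0.5537 g

0.5537 g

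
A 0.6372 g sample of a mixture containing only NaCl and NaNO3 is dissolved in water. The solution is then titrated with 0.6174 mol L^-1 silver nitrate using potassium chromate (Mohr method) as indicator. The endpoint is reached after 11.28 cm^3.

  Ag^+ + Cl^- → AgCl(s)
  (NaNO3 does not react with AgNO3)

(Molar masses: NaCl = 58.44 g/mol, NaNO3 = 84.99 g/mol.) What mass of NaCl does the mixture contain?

0.4070 g

n(AgNO3) = 0.01128 × 0.6174 = 6.964 × 10^-3 mol
Let x = n(NaCl), y = n(NaNO3).
Titrant: 1x = 6.964 × 10^-3;  mass: 58.44x + 84.99y = 0.6372
Solving, x = 6.964 × 10^-3 mol, y = 2.709 × 10^-3 mol
mass of NaCl = 6.964 × 10^-3 × 58.44 = 0.4070 g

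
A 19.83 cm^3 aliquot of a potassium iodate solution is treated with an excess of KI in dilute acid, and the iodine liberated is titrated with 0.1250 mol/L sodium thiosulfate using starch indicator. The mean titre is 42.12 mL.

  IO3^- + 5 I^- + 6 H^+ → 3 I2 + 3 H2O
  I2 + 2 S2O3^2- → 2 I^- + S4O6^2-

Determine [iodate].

0.04425 mol/L

n(S2O3^2-) = 0.04212 × 0.1250 = 5.265 × 10^-3 mol
n(I2) = n(S2O3^2-)/2 = 2.632 × 10^-3 mol
From the 1:3 ratio, n(IO3^-) in the aliquot = 1/3 × 2.632 × 10^-3 = 8.775 × 10^-4 mol
[IO3^-] = 8.775 × 10^-4 / 0.01983 = 0.04425 mol/L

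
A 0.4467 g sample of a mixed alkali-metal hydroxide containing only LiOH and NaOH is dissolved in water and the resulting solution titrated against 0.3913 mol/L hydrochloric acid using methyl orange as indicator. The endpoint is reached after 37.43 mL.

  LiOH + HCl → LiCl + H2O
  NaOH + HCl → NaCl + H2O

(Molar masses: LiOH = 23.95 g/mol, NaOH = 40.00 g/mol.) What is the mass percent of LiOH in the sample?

n(HCl) = 0.03743 × 0.3913 = 0.01465 mol
Let x = n(LiOH), y = n(NaOH).
Titrant: 1x + 1y = 0.01465;  mass: 23.95x + 40.00y = 0.4467
Solving, x = 8.670 × 10^-3 mol, y = 5.976 × 10^-3 mol
mass of LiOH = 8.670 × 10^-3 × 23.95 = 0.2076 g
% LiOH = 0.2076 / 0.4467 × 100 = 46.48 %

46.48 %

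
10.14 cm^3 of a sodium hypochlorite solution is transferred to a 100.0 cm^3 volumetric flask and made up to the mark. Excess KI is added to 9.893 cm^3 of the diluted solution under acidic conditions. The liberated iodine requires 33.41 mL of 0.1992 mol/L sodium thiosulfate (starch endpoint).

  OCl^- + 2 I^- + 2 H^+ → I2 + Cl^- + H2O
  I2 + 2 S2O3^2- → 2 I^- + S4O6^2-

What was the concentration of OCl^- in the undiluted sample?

3.317 mol/L

n(S2O3^2-) = 0.03341 × 0.1992 = 6.655 × 10^-3 mol
n(I2) = n(S2O3^2-)/2 = 3.328 × 10^-3 mol
n(OCl^-) in the aliquot = 3.328 × 10^-3 mol (1:1 ratio)
[OCl^-]_dilute = 3.328 × 10^-3 / 0.009893 = 0.3364 mol/L
[OCl^-]_original = 0.3364 × 100.0/10.14 = 3.317 mol/L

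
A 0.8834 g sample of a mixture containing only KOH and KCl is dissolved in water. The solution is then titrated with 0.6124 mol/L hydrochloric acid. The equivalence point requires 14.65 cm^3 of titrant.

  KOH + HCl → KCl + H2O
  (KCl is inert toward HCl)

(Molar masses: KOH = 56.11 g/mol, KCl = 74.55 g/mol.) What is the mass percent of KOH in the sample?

n(HCl) = 0.01465 × 0.6124 = 8.972 × 10^-3 mol
Let x = n(KOH), y = n(KCl).
Titrant: 1x = 8.972 × 10^-3;  mass: 56.11x + 74.55y = 0.8834
Solving, x = 8.972 × 10^-3 mol, y = 5.097 × 10^-3 mol
mass of KOH = 8.972 × 10^-3 × 56.11 = 0.5034 g
% KOH = 0.5034 / 0.8834 × 100 = 56.98 %

56.98 %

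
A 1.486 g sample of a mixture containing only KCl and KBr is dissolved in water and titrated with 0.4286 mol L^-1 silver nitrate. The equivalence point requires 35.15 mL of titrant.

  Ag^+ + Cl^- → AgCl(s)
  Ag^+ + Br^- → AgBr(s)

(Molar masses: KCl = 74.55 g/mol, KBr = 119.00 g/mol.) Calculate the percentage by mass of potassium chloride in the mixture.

34.62 %

n(AgNO3) = 0.03515 × 0.4286 = 0.01507 mol
Let x = n(KCl), y = n(KBr).
Titrant: 1x + 1y = 0.01507;  mass: 74.55x + 119.00y = 1.486
Solving, x = 6.901 × 10^-3 mol, y = 8.164 × 10^-3 mol
mass of KCl = 6.901 × 10^-3 × 74.55 = 0.5145 g
% KCl = 0.5145 / 1.486 × 100 = 34.62 %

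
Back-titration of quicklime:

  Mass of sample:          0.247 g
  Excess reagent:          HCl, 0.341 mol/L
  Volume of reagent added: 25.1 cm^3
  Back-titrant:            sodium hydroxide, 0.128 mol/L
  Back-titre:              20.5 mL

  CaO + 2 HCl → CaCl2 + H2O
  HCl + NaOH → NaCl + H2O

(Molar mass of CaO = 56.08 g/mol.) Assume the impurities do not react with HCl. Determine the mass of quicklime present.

n(HCl) added = 0.0251 × 0.341 = 8.56 × 10^-3 mol
n(NaOH) used in back-titration = 0.0205 × 0.128 = 2.62 × 10^-3 mol
n(HCl) left over = 2.62 × 10^-3 mol (1:1 ratio)
n(HCl) consumed by analyte = 8.56 × 10^-3 − 2.62 × 10^-3 = 5.94 × 10^-3 mol
From the 1:2 ratio, n(CaO) = 1/2 × 5.94 × 10^-3 = 2.97 × 10^-3 mol
mass of CaO = 2.97 × 10^-3 × 56.08 = 0.166 g

0.166 g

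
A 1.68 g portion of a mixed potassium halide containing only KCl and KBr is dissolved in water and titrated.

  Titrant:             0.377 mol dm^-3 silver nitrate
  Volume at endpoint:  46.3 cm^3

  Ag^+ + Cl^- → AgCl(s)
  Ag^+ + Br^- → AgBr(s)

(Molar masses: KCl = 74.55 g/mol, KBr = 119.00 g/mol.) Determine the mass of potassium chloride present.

n(AgNO3) = 0.0463 × 0.377 = 0.0175 mol
Let x = n(KCl), y = n(KBr).
Titrant: 1x + 1y = 0.0175;  mass: 74.55x + 119.00y = 1.68
Solving, x = 8.93 × 10^-3 mol, y = 8.52 × 10^-3 mol
mass of KCl = 8.93 × 10^-3 × 74.55 = 0.666 g

0.666 g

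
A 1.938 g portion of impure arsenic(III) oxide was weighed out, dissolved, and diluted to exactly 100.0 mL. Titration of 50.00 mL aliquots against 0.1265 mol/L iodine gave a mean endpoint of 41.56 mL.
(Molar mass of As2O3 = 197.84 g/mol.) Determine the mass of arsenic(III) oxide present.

1.040 g

As2O3 + 2 I2 + 2 H2O → As2O5 + 4 HI
n(I2) per titration = 0.04156 × 0.1265 = 5.257 × 10^-3 mol
From the 1:2 ratio, n(As2O3) in each aliquot = 1/2 × 5.257 × 10^-3 = 2.629 × 10^-3 mol
n(As2O3) in the whole flask = 2.629 × 10^-3 × 100.0/50.00 = 5.257 × 10^-3 mol
mass of As2O3 = 5.257 × 10^-3 × 197.84 = 1.040 g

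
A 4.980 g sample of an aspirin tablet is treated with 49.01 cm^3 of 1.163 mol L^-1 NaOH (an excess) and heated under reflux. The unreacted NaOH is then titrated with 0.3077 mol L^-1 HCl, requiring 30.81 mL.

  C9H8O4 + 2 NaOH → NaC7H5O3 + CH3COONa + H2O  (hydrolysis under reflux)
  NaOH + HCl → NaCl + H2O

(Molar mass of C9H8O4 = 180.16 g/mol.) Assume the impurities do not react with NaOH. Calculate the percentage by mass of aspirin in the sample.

85.95 %

n(NaOH) added = 0.04901 × 1.163 = 0.05700 mol
n(HCl) used in back-titration = 0.03081 × 0.3077 = 9.480 × 10^-3 mol
n(NaOH) left over = 9.480 × 10^-3 mol (1:1 ratio)
n(NaOH) consumed by analyte = 0.05700 − 9.480 × 10^-3 = 0.04752 mol
From the 1:2 ratio, n(C9H8O4) = 1/2 × 0.04752 = 0.02376 mol
mass of C9H8O4 = 0.02376 × 180.16 = 4.280 g
% C9H8O4 = 4.280 / 4.980 × 100 = 85.95 %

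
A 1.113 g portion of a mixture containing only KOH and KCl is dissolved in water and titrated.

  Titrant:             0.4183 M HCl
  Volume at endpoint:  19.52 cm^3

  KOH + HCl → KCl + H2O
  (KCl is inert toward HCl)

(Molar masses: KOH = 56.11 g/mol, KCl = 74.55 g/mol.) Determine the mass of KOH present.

0.4582 g

n(HCl) = 0.01952 × 0.4183 = 8.165 × 10^-3 mol
Let x = n(KOH), y = n(KCl).
Titrant: 1x = 8.165 × 10^-3;  mass: 56.11x + 74.55y = 1.113
Solving, x = 8.165 × 10^-3 mol, y = 8.784 × 10^-3 mol
mass of KOH = 8.165 × 10^-3 × 56.11 = 0.4582 g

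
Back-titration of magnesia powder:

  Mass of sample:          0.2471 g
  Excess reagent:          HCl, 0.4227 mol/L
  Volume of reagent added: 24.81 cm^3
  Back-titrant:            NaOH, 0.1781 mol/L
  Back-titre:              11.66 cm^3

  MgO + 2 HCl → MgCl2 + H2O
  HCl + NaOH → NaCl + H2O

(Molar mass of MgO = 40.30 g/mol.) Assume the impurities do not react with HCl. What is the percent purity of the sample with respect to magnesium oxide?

n(HCl) added = 0.02481 × 0.4227 = 0.01049 mol
n(NaOH) used in back-titration = 0.01166 × 0.1781 = 2.077 × 10^-3 mol
n(HCl) left over = 2.077 × 10^-3 mol (1:1 ratio)
n(HCl) consumed by analyte = 0.01049 − 2.077 × 10^-3 = 8.411 × 10^-3 mol
From the 1:2 ratio, n(MgO) = 1/2 × 8.411 × 10^-3 = 4.205 × 10^-3 mol
mass of MgO = 4.205 × 10^-3 × 40.30 = 0.1695 g
% MgO = 0.1695 / 0.2471 × 100 = 68.58 %

68.58 %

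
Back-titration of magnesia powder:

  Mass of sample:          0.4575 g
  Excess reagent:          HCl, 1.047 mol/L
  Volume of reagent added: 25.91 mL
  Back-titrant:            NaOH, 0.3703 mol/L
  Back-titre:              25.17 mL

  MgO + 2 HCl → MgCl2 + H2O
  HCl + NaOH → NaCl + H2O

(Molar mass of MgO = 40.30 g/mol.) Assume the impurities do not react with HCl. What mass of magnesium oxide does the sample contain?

0.3588 g

n(HCl) added = 0.02591 × 1.047 = 0.02713 mol
n(NaOH) used in back-titration = 0.02517 × 0.3703 = 9.320 × 10^-3 mol
n(HCl) left over = 9.320 × 10^-3 mol (1:1 ratio)
n(HCl) consumed by analyte = 0.02713 − 9.320 × 10^-3 = 0.01781 mol
From the 1:2 ratio, n(MgO) = 1/2 × 0.01781 = 8.904 × 10^-3 mol
mass of MgO = 8.904 × 10^-3 × 40.30 = 0.3588 g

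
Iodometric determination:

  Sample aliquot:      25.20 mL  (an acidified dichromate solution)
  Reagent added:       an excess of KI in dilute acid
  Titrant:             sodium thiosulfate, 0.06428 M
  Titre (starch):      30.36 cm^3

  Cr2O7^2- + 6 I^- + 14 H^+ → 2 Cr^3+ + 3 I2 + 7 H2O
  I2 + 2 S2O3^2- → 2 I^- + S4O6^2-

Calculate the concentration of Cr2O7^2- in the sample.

0.01291 M

n(S2O3^2-) = 0.03036 × 0.06428 = 1.952 × 10^-3 mol
n(I2) = n(S2O3^2-)/2 = 9.758 × 10^-4 mol
From the 1:3 ratio, n(Cr2O7^2-) in the aliquot = 1/3 × 9.758 × 10^-4 = 3.253 × 10^-4 mol
[Cr2O7^2-] = 3.253 × 10^-4 / 0.02520 = 0.01291 mol/L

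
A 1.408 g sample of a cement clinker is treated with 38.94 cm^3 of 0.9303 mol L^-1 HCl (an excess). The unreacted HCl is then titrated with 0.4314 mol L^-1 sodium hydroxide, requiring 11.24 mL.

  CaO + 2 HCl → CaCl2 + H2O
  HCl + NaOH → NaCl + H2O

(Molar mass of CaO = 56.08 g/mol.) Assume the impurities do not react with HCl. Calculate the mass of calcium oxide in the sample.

0.8798 g

n(HCl) added = 0.03894 × 0.9303 = 0.03623 mol
n(NaOH) used in back-titration = 0.01124 × 0.4314 = 4.849 × 10^-3 mol
n(HCl) left over = 4.849 × 10^-3 mol (1:1 ratio)
n(HCl) consumed by analyte = 0.03623 − 4.849 × 10^-3 = 0.03138 mol
From the 1:2 ratio, n(CaO) = 1/2 × 0.03138 = 0.01569 mol
mass of CaO = 0.01569 × 56.08 = 0.8798 g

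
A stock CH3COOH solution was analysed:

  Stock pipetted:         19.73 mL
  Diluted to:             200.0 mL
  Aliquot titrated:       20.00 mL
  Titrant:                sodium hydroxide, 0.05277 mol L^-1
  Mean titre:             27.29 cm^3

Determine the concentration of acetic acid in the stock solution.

CH3COOH + NaOH → CH3COONa + H2O
n(NaOH) = 0.02729 × 0.05277 = 1.440 × 10^-3 mol
n(CH3COOH) in the aliquot = 1.440 × 10^-3 mol (1:1 ratio)
[CH3COOH]_dilute = 1.440 × 10^-3 / 0.02000 = 0.07200 mol/L
Dilution factor = 200.0 / 19.73 = 10.14
[CH3COOH]_stock = 0.07200 × 10.14 = 0.7299 mol/L

0.7299 mol/L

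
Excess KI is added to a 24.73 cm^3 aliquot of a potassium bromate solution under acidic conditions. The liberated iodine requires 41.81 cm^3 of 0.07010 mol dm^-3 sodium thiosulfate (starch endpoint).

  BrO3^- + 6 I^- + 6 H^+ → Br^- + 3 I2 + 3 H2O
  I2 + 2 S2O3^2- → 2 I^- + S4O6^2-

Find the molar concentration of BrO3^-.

n(S2O3^2-) = 0.04181 × 0.07010 = 2.931 × 10^-3 mol
n(I2) = n(S2O3^2-)/2 = 1.465 × 10^-3 mol
From the 1:3 ratio, n(BrO3^-) in the aliquot = 1/3 × 1.465 × 10^-3 = 4.885 × 10^-4 mol
[BrO3^-] = 4.885 × 10^-4 / 0.02473 = 0.01975 mol/L

0.01975 mol/L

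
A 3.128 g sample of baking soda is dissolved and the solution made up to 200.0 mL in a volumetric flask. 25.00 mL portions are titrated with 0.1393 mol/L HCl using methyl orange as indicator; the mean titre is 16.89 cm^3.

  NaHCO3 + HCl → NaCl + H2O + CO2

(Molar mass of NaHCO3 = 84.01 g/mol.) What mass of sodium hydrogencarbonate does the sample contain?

n(HCl) per titration = 0.01689 × 0.1393 = 2.353 × 10^-3 mol
n(NaHCO3) in each aliquot = 2.353 × 10^-3 mol (1:1 ratio)
n(NaHCO3) in the whole flask = 2.353 × 10^-3 × 200.0/25.00 = 0.01882 mol
mass of NaHCO3 = 0.01882 × 84.01 = 1.581 g

1.581 g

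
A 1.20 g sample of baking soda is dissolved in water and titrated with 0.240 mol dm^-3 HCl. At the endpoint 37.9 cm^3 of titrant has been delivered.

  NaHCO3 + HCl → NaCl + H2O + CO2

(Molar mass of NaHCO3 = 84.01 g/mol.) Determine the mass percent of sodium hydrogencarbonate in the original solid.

n(HCl) = 0.0379 L × 0.240 mol/L = 9.10 × 10^-3 mol
n(NaHCO3) = 9.10 × 10^-3 mol (1:1 ratio)
mass of NaHCO3 = 9.10 × 10^-3 × 84.01 g/mol = 0.764 g
% NaHCO3 = 0.764 / 1.20 × 100 = 63.7 %

63.7 %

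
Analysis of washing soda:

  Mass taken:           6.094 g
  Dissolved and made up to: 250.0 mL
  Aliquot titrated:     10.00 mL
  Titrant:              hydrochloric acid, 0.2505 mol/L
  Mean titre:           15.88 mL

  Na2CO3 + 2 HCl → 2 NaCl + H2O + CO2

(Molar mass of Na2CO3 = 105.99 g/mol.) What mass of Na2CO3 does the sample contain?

5.270 g

n(HCl) per titration = 0.01588 × 0.2505 = 3.978 × 10^-3 mol
From the 1:2 ratio, n(Na2CO3) in each aliquot = 1/2 × 3.978 × 10^-3 = 1.989 × 10^-3 mol
n(Na2CO3) in the whole flask = 1.989 × 10^-3 × 250.0/10.00 = 0.04972 mol
mass of Na2CO3 = 0.04972 × 105.99 = 5.270 g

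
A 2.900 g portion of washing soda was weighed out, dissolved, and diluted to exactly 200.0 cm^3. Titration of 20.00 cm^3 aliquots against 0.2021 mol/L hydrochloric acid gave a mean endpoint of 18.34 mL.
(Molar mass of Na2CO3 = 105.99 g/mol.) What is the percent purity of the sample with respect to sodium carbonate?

67.73 %

Na2CO3 + 2 HCl → 2 NaCl + H2O + CO2
n(HCl) per titration = 0.01834 × 0.2021 = 3.707 × 10^-3 mol
From the 1:2 ratio, n(Na2CO3) in each aliquot = 1/2 × 3.707 × 10^-3 = 1.853 × 10^-3 mol
n(Na2CO3) in the whole flask = 1.853 × 10^-3 × 200.0/20.00 = 0.01853 mol
mass of Na2CO3 = 0.01853 × 105.99 = 1.964 g
% Na2CO3 = 1.964 / 2.900 × 100 = 67.73 %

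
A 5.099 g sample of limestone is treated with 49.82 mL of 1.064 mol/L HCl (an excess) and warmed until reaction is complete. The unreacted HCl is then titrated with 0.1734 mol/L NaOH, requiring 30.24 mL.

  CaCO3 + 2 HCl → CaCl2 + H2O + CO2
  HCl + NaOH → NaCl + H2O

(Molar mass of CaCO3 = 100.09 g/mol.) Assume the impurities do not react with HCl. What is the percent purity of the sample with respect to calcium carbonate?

n(HCl) added = 0.04982 × 1.064 = 0.05301 mol
n(NaOH) used in back-titration = 0.03024 × 0.1734 = 5.244 × 10^-3 mol
n(HCl) left over = 5.244 × 10^-3 mol (1:1 ratio)
n(HCl) consumed by analyte = 0.05301 − 5.244 × 10^-3 = 0.04776 mol
From the 1:2 ratio, n(CaCO3) = 1/2 × 0.04776 = 0.02388 mol
mass of CaCO3 = 0.02388 × 100.09 = 2.390 g
% CaCO3 = 2.390 / 5.099 × 100 = 46.88 %

46.88 %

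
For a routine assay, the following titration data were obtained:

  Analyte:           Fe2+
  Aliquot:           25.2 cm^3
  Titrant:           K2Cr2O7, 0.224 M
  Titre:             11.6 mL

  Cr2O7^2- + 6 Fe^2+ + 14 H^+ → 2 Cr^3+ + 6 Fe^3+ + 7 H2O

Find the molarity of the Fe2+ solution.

0.619 M

n(K2Cr2O7) = 0.0116 L × 0.224 mol/L = 2.60 × 10^-3 mol
From the 6:1 mole ratio, n(Fe2+) = 6/1 × 2.60 × 10^-3 = 0.0156 mol
[Fe2+] = 0.0156 mol / 0.0252 L = 0.619 mol/L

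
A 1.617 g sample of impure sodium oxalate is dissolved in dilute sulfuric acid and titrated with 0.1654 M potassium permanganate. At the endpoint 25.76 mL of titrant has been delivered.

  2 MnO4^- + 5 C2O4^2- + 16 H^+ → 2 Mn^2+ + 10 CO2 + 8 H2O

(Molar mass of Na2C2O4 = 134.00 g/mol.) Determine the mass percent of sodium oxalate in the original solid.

88.27 %

n(KMnO4) = 0.02576 L × 0.1654 mol/L = 4.261 × 10^-3 mol
From the 5:2 ratio, n(Na2C2O4) = 5/2 × 4.261 × 10^-3 = 0.01065 mol
mass of Na2C2O4 = 0.01065 × 134.00 g/mol = 1.427 g
% Na2C2O4 = 1.427 / 1.617 × 100 = 88.27 %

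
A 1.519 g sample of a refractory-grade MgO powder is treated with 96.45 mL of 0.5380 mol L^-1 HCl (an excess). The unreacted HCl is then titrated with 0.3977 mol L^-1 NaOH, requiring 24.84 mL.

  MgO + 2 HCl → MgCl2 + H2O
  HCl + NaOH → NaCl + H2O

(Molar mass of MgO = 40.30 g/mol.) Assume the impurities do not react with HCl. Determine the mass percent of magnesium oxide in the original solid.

55.73 %

n(HCl) added = 0.09645 × 0.5380 = 0.05189 mol
n(NaOH) used in back-titration = 0.02484 × 0.3977 = 9.879 × 10^-3 mol
n(HCl) left over = 9.879 × 10^-3 mol (1:1 ratio)
n(HCl) consumed by analyte = 0.05189 − 9.879 × 10^-3 = 0.04201 mol
From the 1:2 ratio, n(MgO) = 1/2 × 0.04201 = 0.02101 mol
mass of MgO = 0.02101 × 40.30 = 0.8465 g
% MgO = 0.8465 / 1.519 × 100 = 55.73 %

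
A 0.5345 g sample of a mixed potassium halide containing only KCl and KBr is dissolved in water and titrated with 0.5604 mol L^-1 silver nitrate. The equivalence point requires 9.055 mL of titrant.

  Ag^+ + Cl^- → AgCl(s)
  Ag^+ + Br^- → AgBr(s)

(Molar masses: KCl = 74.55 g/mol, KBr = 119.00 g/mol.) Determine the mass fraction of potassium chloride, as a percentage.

n(AgNO3) = 0.009055 × 0.5604 = 5.074 × 10^-3 mol
Let x = n(KCl), y = n(KBr).
Titrant: 1x + 1y = 5.074 × 10^-3;  mass: 74.55x + 119.00y = 0.5345
Solving, x = 1.560 × 10^-3 mol, y = 3.514 × 10^-3 mol
mass of KCl = 1.560 × 10^-3 × 74.55 = 0.1163 g
% KCl = 0.1163 / 0.5345 × 100 = 21.76 %

21.76 %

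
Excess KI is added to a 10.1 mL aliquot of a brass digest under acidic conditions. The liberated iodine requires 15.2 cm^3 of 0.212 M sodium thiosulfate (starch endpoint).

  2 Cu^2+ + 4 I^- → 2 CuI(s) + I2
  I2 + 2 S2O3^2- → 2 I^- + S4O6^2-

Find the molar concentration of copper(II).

0.319 M

n(S2O3^2-) = 0.0152 × 0.212 = 3.22 × 10^-3 mol
n(I2) = n(S2O3^2-)/2 = 1.61 × 10^-3 mol
From the 2:1 ratio, n(Cu2+) in the aliquot = 2/1 × 1.61 × 10^-3 = 3.22 × 10^-3 mol
[Cu2+] = 3.22 × 10^-3 / 0.0101 = 0.319 mol/L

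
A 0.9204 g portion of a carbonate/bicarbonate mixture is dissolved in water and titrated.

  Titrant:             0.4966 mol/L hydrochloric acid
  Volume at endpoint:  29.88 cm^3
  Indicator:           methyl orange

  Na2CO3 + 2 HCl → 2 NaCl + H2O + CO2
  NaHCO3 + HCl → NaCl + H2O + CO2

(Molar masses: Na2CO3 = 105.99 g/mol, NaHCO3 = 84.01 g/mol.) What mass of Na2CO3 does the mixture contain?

0.5573 g

n(HCl) = 0.02988 × 0.4966 = 0.01484 mol
Let x = n(Na2CO3), y = n(NaHCO3).
Titrant: 2x + 1y = 0.01484;  mass: 105.99x + 84.01y = 0.9204
Solving, x = 5.258 × 10^-3 mol, y = 4.322 × 10^-3 mol
mass of Na2CO3 = 5.258 × 10^-3 × 105.99 = 0.5573 g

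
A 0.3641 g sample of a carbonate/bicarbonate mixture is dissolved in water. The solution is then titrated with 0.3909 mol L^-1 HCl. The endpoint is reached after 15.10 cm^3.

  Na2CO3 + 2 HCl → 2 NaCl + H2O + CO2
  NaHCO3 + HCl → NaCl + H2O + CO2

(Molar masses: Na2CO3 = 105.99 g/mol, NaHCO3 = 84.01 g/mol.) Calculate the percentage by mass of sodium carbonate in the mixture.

n(HCl) = 0.01510 × 0.3909 = 5.903 × 10^-3 mol
Let x = n(Na2CO3), y = n(NaHCO3).
Titrant: 2x + 1y = 5.903 × 10^-3;  mass: 105.99x + 84.01y = 0.3641
Solving, x = 2.124 × 10^-3 mol, y = 1.654 × 10^-3 mol
mass of Na2CO3 = 2.124 × 10^-3 × 105.99 = 0.2252 g
% Na2CO3 = 0.2252 / 0.3641 × 100 = 61.84 %

61.84 %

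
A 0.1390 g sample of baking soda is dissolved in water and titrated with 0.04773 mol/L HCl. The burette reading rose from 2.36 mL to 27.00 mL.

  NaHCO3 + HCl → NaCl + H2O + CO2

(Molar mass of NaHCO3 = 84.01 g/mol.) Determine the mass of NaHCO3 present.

n(HCl) = 0.02464 L × 0.04773 mol/L = 1.176 × 10^-3 mol
n(NaHCO3) = 1.176 × 10^-3 mol (1:1 ratio)
mass of NaHCO3 = 1.176 × 10^-3 × 84.01 g/mol = 0.09880 g

0.09880 g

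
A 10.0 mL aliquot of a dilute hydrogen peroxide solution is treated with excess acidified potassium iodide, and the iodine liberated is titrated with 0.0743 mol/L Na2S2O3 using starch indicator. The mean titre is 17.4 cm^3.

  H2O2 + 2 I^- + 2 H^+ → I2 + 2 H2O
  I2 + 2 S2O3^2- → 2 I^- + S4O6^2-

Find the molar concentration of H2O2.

0.0646 mol/L

n(S2O3^2-) = 0.0174 × 0.0743 = 1.29 × 10^-3 mol
n(I2) = n(S2O3^2-)/2 = 6.46 × 10^-4 mol
n(H2O2) in the aliquot = 6.46 × 10^-4 mol (1:1 ratio)
[H2O2] = 6.46 × 10^-4 / 0.0100 = 0.0646 mol/L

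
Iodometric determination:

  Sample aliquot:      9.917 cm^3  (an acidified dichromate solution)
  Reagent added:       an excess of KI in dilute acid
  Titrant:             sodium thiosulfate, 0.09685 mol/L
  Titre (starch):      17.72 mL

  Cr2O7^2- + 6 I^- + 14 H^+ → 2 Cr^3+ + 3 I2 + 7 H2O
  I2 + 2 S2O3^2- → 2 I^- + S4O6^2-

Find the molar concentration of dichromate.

0.02884 mol/L

n(S2O3^2-) = 0.01772 × 0.09685 = 1.716 × 10^-3 mol
n(I2) = n(S2O3^2-)/2 = 8.581 × 10^-4 mol
From the 1:3 ratio, n(Cr2O7^2-) in the aliquot = 1/3 × 8.581 × 10^-4 = 2.860 × 10^-4 mol
[Cr2O7^2-] = 2.860 × 10^-4 / 0.009917 = 0.02884 mol/L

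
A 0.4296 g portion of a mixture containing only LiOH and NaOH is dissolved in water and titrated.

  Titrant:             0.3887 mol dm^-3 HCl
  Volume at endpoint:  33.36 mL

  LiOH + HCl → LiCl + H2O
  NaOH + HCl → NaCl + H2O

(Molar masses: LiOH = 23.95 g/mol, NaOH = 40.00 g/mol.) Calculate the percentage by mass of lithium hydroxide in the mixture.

30.94 %

n(HCl) = 0.03336 × 0.3887 = 0.01297 mol
Let x = n(LiOH), y = n(NaOH).
Titrant: 1x + 1y = 0.01297;  mass: 23.95x + 40.00y = 0.4296
Solving, x = 5.550 × 10^-3 mol, y = 7.417 × 10^-3 mol
mass of LiOH = 5.550 × 10^-3 × 23.95 = 0.1329 g
% LiOH = 0.1329 / 0.4296 × 100 = 30.94 %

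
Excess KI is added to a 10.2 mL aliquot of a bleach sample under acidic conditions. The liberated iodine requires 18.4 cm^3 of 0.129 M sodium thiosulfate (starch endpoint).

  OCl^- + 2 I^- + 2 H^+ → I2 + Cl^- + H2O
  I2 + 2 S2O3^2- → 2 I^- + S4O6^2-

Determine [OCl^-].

0.116 M

n(S2O3^2-) = 0.0184 × 0.129 = 2.37 × 10^-3 mol
n(I2) = n(S2O3^2-)/2 = 1.19 × 10^-3 mol
n(OCl^-) in the aliquot = 1.19 × 10^-3 mol (1:1 ratio)
[OCl^-] = 1.19 × 10^-3 / 0.0102 = 0.116 mol/L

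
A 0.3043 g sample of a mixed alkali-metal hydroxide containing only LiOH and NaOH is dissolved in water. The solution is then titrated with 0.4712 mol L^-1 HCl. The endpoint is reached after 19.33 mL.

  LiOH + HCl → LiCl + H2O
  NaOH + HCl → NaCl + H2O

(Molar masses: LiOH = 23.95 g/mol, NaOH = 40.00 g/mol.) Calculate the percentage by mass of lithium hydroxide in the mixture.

29.44 %

n(HCl) = 0.01933 × 0.4712 = 9.108 × 10^-3 mol
Let x = n(LiOH), y = n(NaOH).
Titrant: 1x + 1y = 9.108 × 10^-3;  mass: 23.95x + 40.00y = 0.3043
Solving, x = 3.740 × 10^-3 mol, y = 5.368 × 10^-3 mol
mass of LiOH = 3.740 × 10^-3 × 23.95 = 0.08958 g
% LiOH = 0.08958 / 0.3043 × 100 = 29.44 %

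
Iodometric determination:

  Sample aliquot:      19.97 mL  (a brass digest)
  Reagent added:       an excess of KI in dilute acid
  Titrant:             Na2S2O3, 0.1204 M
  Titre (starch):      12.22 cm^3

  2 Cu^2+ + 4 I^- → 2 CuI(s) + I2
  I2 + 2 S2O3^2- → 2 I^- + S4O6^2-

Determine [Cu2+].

n(S2O3^2-) = 0.01222 × 0.1204 = 1.471 × 10^-3 mol
n(I2) = n(S2O3^2-)/2 = 7.356 × 10^-4 mol
From the 2:1 ratio, n(Cu2+) in the aliquot = 2/1 × 7.356 × 10^-4 = 1.471 × 10^-3 mol
[Cu2+] = 1.471 × 10^-3 / 0.01997 = 0.07367 mol/L

0.07367 M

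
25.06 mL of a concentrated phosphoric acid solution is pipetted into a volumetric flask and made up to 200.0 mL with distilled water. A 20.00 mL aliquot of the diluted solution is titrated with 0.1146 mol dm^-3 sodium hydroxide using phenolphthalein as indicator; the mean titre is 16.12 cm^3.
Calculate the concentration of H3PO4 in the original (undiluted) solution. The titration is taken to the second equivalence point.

0.3686 mol/L

H3PO4 + 2 NaOH → Na2HPO4 + 2 H2O
n(NaOH) = 0.01612 × 0.1146 = 1.847 × 10^-3 mol
From the 1:2 ratio, n(H3PO4) in the aliquot = 1/2 × 1.847 × 10^-3 = 9.237 × 10^-4 mol
[H3PO4]_dilute = 9.237 × 10^-4 / 0.02000 = 0.04618 mol/L
Dilution factor = 200.0 / 25.06 = 7.981
[H3PO4]_stock = 0.04618 × 7.981 = 0.3686 mol/L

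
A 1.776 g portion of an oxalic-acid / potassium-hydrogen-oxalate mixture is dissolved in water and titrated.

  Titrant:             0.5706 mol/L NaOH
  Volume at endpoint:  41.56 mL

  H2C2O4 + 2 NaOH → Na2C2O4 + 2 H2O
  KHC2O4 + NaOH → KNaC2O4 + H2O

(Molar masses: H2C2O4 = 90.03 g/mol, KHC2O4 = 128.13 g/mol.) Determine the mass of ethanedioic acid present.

n(NaOH) = 0.04156 × 0.5706 = 0.02371 mol
Let x = n(H2C2O4), y = n(KHC2O4).
Titrant: 2x + 1y = 0.02371;  mass: 90.03x + 128.13y = 1.776
Solving, x = 7.595 × 10^-3 mol, y = 8.524 × 10^-3 mol
mass of H2C2O4 = 7.595 × 10^-3 × 90.03 = 0.6838 g

0.6838 g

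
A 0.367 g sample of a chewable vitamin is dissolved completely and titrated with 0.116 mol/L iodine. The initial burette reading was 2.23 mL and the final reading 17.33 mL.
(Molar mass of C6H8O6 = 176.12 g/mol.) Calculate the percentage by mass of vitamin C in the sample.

C6H8O6 + I2 → C6H6O6 + 2 HI
n(I2) = 0.0151 L × 0.116 mol/L = 1.75 × 10^-3 mol
n(C6H8O6) = 1.75 × 10^-3 mol (1:1 ratio)
mass of C6H8O6 = 1.75 × 10^-3 × 176.12 g/mol = 0.308 g
% C6H8O6 = 0.308 / 0.367 × 100 = 84.1 %

84.1 %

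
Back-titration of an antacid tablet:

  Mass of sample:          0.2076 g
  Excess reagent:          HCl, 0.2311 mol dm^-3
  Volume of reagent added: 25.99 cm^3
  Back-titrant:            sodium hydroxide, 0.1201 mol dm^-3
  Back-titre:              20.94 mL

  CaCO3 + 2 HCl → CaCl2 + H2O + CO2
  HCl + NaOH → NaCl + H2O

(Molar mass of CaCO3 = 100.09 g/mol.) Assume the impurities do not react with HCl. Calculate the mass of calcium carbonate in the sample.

0.1747 g

n(HCl) added = 0.02599 × 0.2311 = 6.006 × 10^-3 mol
n(NaOH) used in back-titration = 0.02094 × 0.1201 = 2.515 × 10^-3 mol
n(HCl) left over = 2.515 × 10^-3 mol (1:1 ratio)
n(HCl) consumed by analyte = 6.006 × 10^-3 − 2.515 × 10^-3 = 3.491 × 10^-3 mol
From the 1:2 ratio, n(CaCO3) = 1/2 × 3.491 × 10^-3 = 1.746 × 10^-3 mol
mass of CaCO3 = 1.746 × 10^-3 × 100.09 = 0.1747 g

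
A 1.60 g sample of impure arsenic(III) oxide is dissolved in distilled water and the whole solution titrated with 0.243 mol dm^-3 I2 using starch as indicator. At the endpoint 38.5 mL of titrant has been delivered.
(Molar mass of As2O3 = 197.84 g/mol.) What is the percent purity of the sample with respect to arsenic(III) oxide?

57.8 %

As2O3 + 2 I2 + 2 H2O → As2O5 + 4 HI
n(I2) = 0.0385 L × 0.243 mol/L = 9.36 × 10^-3 mol
From the 1:2 ratio, n(As2O3) = 1/2 × 9.36 × 10^-3 = 4.68 × 10^-3 mol
mass of As2O3 = 4.68 × 10^-3 × 197.84 g/mol = 0.925 g
% As2O3 = 0.925 / 1.60 × 100 = 57.8 %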